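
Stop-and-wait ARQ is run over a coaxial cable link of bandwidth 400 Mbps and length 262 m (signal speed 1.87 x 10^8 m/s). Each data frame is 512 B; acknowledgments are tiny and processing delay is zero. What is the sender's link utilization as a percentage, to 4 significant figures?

78.51 %

t_tx = L/R = 4096/400000000 = 1.024e-05 s.
t_prop = 262/187000000 = 1.40107e-06 s; RTT = 2.80214e-06 s.
Cycle = t_tx + RTT = 1.30421e-05 s.
Utilization = t_tx / cycle = 1.024e-05/1.30421e-05 = 78.51 %.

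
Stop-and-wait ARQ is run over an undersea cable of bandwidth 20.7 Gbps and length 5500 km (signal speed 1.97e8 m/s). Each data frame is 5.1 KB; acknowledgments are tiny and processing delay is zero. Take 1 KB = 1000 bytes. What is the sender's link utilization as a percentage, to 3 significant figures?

0.00353 %

t_tx = L/R = 40800/20700000000 = 1.97101e-06 s.
t_prop = 5500000/197000000 = 0.0279188 s; RTT = 0.0558376 s.
Cycle = t_tx + RTT = 0.0558395 s.
Utilization = t_tx / cycle = 1.97101e-06/0.0558395 = 0.00353 %.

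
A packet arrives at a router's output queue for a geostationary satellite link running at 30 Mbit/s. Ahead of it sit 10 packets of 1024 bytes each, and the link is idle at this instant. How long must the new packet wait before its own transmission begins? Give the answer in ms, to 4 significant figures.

Each queued packet: L/R = 8192/30000000 = 0.273067 ms.
10 queued → 2.73067 ms.
Queuing delay = 2.731 ms.

2.731 ms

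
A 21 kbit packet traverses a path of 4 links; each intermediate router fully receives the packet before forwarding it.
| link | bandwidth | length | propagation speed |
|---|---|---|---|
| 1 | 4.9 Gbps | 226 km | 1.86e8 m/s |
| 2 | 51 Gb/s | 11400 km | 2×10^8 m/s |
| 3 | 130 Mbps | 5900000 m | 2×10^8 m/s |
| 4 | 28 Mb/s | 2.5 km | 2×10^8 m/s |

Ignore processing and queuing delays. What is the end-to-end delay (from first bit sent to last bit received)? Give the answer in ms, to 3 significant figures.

L = 21000 bits.
Transmission delays (L/R per hop): 0.00428571, 0.000411765, 0.161538, 0.75 ms; sum = 0.916236 ms.
Propagation delays (d/s per hop): 1.21505, 57, 29.5, 0.0125 ms; sum = 87.7276 ms.
End-to-end = 88.6 ms.

88.6 ms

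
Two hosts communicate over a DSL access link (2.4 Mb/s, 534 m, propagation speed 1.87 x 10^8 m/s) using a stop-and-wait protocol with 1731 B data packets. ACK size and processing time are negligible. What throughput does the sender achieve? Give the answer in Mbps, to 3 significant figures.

2.40 Mbps

t_tx = L/R = 13848/2400000 = 0.00577 s.
t_prop = 534/187000000 = 2.85561e-06 s; RTT = 5.71123e-06 s.
Cycle = t_tx + RTT = 0.00577571 s.
Throughput = L / cycle = 13848 / 0.00577571 = 2.40 Mbps.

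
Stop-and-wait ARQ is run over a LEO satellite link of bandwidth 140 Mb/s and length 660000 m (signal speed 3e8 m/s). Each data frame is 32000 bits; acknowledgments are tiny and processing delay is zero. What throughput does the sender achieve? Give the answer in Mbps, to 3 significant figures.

6.91 Mbps

t_tx = L/R = 32000/140000000 = 0.000228571 s.
t_prop = 660000/300000000 = 0.0022 s; RTT = 0.0044 s.
Cycle = t_tx + RTT = 0.00462857 s.
Throughput = L / cycle = 32000 / 0.00462857 = 6.91 Mbps.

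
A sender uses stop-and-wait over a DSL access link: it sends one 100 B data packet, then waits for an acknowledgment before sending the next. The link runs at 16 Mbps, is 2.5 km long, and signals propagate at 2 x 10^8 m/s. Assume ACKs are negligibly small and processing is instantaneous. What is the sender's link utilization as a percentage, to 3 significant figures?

t_tx = L/R = 800/16000000 = 5e-05 s.
t_prop = 2500/200000000 = 1.25e-05 s; RTT = 2.5e-05 s.
Cycle = t_tx + RTT = 7.5e-05 s.
Utilization = t_tx / cycle = 5e-05/7.5e-05 = 66.7 %.

66.7 %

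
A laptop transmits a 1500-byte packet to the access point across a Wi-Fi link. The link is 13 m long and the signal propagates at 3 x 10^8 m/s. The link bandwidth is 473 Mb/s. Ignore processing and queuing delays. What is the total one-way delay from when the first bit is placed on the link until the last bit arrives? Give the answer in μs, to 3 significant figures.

25.4 μs

L = 1500 × 8 = 12000 bits.
Transmission delay = L/R = 12000 / 473000000 = 25.37 μs.
Propagation delay = d/s = 13 m / 300000000 m/s = 0.0433333 μs.
Total = 25.4 μs.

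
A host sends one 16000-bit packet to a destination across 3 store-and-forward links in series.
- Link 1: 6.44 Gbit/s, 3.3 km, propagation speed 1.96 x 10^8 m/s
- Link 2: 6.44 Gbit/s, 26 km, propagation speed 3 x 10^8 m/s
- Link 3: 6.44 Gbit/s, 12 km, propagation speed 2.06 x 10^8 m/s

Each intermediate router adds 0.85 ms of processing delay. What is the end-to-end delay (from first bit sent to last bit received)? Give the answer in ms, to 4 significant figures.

1.869 ms

Transmission delay per hop = L/R = 16000/6440000000 = 0.00248447 ms; 3 hops → 0.00745342 ms.
Propagation delays (d/s per hop): 0.0168367, 0.0866667, 0.0582524 ms; sum = 0.161756 ms.
Processing at 2 router(s): 2 × 0.85 ms = 1.7 ms.
End-to-end = 1.869 ms.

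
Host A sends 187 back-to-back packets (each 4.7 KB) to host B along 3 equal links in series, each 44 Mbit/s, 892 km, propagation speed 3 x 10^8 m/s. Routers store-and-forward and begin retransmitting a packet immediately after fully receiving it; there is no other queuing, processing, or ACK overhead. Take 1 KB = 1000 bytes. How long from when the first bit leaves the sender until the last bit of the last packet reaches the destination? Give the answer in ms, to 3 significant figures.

Per-hop transmission t_tx = L/R = 37600/44000000 = 0.854545 ms.
Per-hop propagation t_prop = 892000/300000000 = 2.97333 ms.
Pipeline fill: first packet needs 3·t_tx to clear all hops; remaining 186 packets each add one t_tx.
Total = (3+187-1)·t_tx + 3·t_prop = 189·0.854545 + 3·2.97333 = 170 ms.

170 ms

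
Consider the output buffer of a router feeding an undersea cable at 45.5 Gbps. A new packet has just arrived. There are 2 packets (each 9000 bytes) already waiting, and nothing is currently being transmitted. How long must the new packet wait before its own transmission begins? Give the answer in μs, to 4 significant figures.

3.165 μs

Each queued packet: L/R = 72000/45500000000 = 1.58242 μs.
2 queued → 3.16484 μs.
Queuing delay = 3.165 μs.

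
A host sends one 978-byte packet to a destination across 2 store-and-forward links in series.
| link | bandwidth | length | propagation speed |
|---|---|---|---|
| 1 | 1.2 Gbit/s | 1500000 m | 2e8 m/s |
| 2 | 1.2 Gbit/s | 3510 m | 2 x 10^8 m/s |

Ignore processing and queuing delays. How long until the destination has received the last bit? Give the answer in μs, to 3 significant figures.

L = 978 × 8 = 7824 bits.
Transmission delay per hop = L/R = 7824/1200000000 = 6.52 μs; 2 hops → 13.04 μs.
Propagation delays (d/s per hop): 7500, 17.55 μs; sum = 7517.55 μs.
End-to-end = 7530 μs.

7530 μs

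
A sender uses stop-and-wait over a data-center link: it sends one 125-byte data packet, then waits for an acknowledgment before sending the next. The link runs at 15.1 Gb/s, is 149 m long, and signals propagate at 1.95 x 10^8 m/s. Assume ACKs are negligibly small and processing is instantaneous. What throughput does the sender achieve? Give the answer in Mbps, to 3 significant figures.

t_tx = L/R = 1000/15100000000 = 6.62252e-08 s.
t_prop = 149/195000000 = 7.64103e-07 s; RTT = 1.52821e-06 s.
Cycle = t_tx + RTT = 1.59443e-06 s.
Throughput = L / cycle = 1000 / 1.59443e-06 = 627 Mbps.

627 Mbps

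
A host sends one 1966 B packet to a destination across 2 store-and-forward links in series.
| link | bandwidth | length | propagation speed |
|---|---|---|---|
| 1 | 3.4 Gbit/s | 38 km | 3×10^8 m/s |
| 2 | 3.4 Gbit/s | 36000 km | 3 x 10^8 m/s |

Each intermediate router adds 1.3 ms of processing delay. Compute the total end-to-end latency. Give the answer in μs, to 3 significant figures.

L = 1966 × 8 = 15728 bits.
Transmission delay per hop = L/R = 15728/3400000000 = 4.62588 μs; 2 hops → 9.25176 μs.
Propagation delays (d/s per hop): 126.667, 120000 μs; sum = 120127 μs.
Processing at 1 router(s): 1 × 1.3 ms = 1300 μs.
End-to-end = 121000 μs.

121000 μs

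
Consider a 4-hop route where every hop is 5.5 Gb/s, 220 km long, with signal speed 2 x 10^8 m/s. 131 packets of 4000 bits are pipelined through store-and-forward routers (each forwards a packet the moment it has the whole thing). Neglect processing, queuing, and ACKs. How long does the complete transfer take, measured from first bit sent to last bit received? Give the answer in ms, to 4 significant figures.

Per-hop transmission t_tx = L/R = 4000/5500000000 = 0.000727273 ms.
Per-hop propagation t_prop = 220000/200000000 = 1.1 ms.
Pipeline fill: first packet needs 4·t_tx to clear all hops; remaining 130 packets each add one t_tx.
Total = (4+131-1)·t_tx + 4·t_prop = 134·0.000727273 + 4·1.1 = 4.497 ms.

4.497 ms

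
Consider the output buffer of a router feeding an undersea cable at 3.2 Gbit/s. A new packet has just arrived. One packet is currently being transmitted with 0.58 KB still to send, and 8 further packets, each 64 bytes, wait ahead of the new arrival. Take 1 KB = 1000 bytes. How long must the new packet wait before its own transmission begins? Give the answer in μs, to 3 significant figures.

2.73 μs

Each queued packet: L/R = 512/3200000000 = 0.16 μs.
8 queued → 1.28 μs.
Plus remaining 4640 bits of current packet: 1.45 μs.
Queuing delay = 2.73 μs.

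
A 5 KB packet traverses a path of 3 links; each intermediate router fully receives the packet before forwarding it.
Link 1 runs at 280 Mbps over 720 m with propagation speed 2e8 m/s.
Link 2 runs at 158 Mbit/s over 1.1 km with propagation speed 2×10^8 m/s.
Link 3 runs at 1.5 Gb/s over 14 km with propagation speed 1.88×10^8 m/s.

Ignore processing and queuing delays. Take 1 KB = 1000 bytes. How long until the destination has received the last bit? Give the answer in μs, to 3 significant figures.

506 μs

L = 40000 bits.
Transmission delays (L/R per hop): 142.857, 253.165, 26.6667 μs; sum = 422.688 μs.
Propagation delays (d/s per hop): 3.6, 5.5, 74.4681 μs; sum = 83.5681 μs.
End-to-end = 506 μs.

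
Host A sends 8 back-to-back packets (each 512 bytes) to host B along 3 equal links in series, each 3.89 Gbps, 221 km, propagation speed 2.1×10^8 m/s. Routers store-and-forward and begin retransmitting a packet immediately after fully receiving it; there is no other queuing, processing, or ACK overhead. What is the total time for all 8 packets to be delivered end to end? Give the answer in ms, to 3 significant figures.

3.17 ms

Per-hop transmission t_tx = L/R = 4096/3890000000 = 0.00105296 ms.
Per-hop propagation t_prop = 221000/210000000 = 1.05238 ms.
Pipeline fill: first packet needs 3·t_tx to clear all hops; remaining 7 packets each add one t_tx.
Total = (3+8-1)·t_tx + 3·t_prop = 10·0.00105296 + 3·1.05238 = 3.17 ms.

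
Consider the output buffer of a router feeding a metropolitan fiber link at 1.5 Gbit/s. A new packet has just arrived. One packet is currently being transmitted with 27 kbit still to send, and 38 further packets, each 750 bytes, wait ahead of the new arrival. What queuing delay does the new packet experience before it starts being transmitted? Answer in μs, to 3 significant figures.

Each queued packet: L/R = 6000/1500000000 = 4 μs.
38 queued → 152 μs.
Plus remaining 27000 bits of current packet: 18 μs.
Queuing delay = 170 μs.

170 μs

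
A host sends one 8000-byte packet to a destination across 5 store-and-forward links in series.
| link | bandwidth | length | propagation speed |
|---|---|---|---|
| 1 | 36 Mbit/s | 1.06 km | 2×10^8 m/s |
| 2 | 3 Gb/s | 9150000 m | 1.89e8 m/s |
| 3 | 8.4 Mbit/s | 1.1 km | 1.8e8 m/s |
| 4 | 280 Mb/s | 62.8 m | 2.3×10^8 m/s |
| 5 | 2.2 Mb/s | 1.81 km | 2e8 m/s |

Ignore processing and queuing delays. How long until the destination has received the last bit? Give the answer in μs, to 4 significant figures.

87170 μs

L = 8000 × 8 = 64000 bits.
Transmission delays (L/R per hop): 1777.78, 21.3333, 7619.05, 228.571, 29090.9 μs; sum = 38737.6 μs.
Propagation delays (d/s per hop): 5.3, 48412.7, 6.11111, 0.273043, 9.05 μs; sum = 48433.4 μs.
End-to-end = 87170 μs.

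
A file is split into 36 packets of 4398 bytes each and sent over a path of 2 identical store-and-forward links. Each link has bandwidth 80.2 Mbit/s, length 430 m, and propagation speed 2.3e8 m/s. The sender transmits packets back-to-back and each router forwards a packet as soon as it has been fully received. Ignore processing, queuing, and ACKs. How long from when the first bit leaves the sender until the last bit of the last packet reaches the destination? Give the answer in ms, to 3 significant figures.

Per-hop transmission t_tx = L/R = 35184/80200000 = 0.438703 ms.
Per-hop propagation t_prop = 430/2.3e+08 = 0.00186957 ms.
Pipeline fill: first packet needs 2·t_tx to clear all hops; remaining 35 packets each add one t_tx.
Total = (2+36-1)·t_tx + 2·t_prop = 37·0.438703 + 2·0.00186957 = 16.2 ms.

16.2 ms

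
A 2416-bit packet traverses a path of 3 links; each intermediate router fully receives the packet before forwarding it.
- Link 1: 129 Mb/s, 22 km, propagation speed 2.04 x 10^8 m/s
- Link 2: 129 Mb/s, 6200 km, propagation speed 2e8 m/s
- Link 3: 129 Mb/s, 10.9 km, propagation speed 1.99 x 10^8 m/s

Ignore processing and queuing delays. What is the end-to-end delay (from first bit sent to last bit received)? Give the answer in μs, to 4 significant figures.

31220 μs

Transmission delay per hop = L/R = 2416/129000000 = 18.7287 μs; 3 hops → 56.186 μs.
Propagation delays (d/s per hop): 107.843, 31000, 54.7739 μs; sum = 31162.6 μs.
End-to-end = 31220 μs.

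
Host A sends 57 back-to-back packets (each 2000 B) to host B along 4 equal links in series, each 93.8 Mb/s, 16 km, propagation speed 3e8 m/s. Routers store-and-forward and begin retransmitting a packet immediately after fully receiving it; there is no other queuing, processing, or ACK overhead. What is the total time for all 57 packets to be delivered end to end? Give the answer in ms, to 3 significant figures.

10.4 ms

Per-hop transmission t_tx = L/R = 16000/93800000 = 0.170576 ms.
Per-hop propagation t_prop = 16000/300000000 = 0.0533333 ms.
Pipeline fill: first packet needs 4·t_tx to clear all hops; remaining 56 packets each add one t_tx.
Total = (4+57-1)·t_tx + 4·t_prop = 60·0.170576 + 4·0.0533333 = 10.4 ms.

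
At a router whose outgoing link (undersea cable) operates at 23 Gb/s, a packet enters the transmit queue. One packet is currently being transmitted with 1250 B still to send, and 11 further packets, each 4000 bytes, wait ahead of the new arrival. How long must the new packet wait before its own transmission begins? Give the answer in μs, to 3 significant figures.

15.7 μs

Each queued packet: L/R = 32000/23000000000 = 1.3913 μs.
11 queued → 15.3043 μs.
Plus remaining 10000 bits of current packet: 0.434783 μs.
Queuing delay = 15.7 μs.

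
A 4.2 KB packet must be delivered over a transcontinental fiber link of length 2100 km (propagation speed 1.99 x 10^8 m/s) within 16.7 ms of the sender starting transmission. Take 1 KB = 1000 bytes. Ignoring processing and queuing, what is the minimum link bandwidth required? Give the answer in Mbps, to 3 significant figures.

5.47 Mbps

L = 33600 bits.
Propagation delay = 2100000 / 199000000 = 10.5528 ms.
Transmission budget = 16.7 − 10.5528 = 6.14724 ms.
R ≥ L / t_tx = 33600 bits / 0.00614724 s = 5.47 Mbps.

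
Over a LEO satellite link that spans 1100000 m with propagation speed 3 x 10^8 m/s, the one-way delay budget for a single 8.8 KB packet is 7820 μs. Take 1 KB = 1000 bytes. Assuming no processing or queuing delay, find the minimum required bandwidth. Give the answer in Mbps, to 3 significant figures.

17.0 Mbps

L = 70400 bits.
Propagation delay = 1100000 / 300000000 = 3666.67 μs.
Transmission budget = 7820 − 3666.67 = 4153.33 μs.
R ≥ L / t_tx = 70400 bits / 0.00415333 s = 17.0 Mbps.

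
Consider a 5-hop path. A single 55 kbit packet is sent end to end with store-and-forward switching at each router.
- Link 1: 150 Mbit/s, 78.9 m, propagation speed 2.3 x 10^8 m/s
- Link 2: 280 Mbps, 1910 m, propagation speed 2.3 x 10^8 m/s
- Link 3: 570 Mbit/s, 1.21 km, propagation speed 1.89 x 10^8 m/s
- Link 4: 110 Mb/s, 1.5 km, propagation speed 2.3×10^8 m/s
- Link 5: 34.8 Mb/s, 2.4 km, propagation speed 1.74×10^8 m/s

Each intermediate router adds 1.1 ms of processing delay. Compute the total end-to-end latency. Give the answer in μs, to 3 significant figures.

7180 μs

L = 55000 bits.
Transmission delays (L/R per hop): 366.667, 196.429, 96.4912, 500, 1580.46 μs; sum = 2740.05 μs.
Propagation delays (d/s per hop): 0.343043, 8.30435, 6.40212, 6.52174, 13.7931 μs; sum = 35.3644 μs.
Processing at 4 router(s): 4 × 1.1 ms = 4400 μs.
End-to-end = 7180 μs.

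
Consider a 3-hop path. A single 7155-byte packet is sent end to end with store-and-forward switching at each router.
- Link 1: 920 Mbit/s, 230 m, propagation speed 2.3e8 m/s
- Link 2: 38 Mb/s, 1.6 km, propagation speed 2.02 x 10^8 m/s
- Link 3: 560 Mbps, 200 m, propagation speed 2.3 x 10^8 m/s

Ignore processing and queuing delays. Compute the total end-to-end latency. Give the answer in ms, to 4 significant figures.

L = 7155 × 8 = 57240 bits.
Transmission delays (L/R per hop): 0.0622174, 1.50632, 0.102214 ms; sum = 1.67075 ms.
Propagation delays (d/s per hop): 0.001, 0.00792079, 0.000869565 ms; sum = 0.00979036 ms.
End-to-end = 1.681 ms.

1.681 ms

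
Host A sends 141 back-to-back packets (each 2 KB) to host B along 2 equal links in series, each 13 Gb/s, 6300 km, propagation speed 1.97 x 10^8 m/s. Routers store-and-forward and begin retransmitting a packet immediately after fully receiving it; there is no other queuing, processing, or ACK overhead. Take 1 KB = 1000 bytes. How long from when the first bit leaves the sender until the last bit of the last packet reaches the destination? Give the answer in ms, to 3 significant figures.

Per-hop transmission t_tx = L/R = 16000/13000000000 = 0.00123077 ms.
Per-hop propagation t_prop = 6300000/197000000 = 31.9797 ms.
Pipeline fill: first packet needs 2·t_tx to clear all hops; remaining 140 packets each add one t_tx.
Total = (2+141-1)·t_tx + 2·t_prop = 142·0.00123077 + 2·31.9797 = 64.1 ms.

64.1 ms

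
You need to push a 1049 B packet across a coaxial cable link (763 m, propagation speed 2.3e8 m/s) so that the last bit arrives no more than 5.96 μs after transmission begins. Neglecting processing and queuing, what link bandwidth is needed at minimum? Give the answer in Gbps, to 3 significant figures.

3.18 Gbps

L = 8392 bits.
Propagation delay = 763 / 2.3e+08 = 3.31739 μs.
Transmission budget = 5.96 − 3.31739 = 2.64261 μs.
R ≥ L / t_tx = 8392 bits / 2.64261e-06 s = 3.18 Gbps.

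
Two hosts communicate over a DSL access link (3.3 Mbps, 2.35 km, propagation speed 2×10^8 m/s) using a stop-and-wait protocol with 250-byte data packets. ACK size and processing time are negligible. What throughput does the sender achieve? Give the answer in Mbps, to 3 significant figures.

3.18 Mbps

t_tx = L/R = 2000/3300000 = 0.000606061 s.
t_prop = 2350/200000000 = 1.175e-05 s; RTT = 2.35e-05 s.
Cycle = t_tx + RTT = 0.000629561 s.
Throughput = L / cycle = 2000 / 0.000629561 = 3.18 Mbps.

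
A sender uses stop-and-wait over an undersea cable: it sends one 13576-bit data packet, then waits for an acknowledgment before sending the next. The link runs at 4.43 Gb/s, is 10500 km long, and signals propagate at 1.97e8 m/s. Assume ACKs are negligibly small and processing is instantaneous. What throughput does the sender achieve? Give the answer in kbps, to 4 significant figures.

t_tx = L/R = 13576/4430000000 = 3.06456e-06 s.
t_prop = 10500000/197000000 = 0.0532995 s; RTT = 0.106599 s.
Cycle = t_tx + RTT = 0.106602 s.
Throughput = L / cycle = 13576 / 0.106602 = 127.4 kbps.

127.4 kbps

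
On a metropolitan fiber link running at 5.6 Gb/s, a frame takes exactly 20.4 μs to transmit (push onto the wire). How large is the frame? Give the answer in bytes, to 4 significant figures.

14280 bytes

L = R × t_tx = 5600000000 b/s × 2.04e-05 s = 114240 bits.
In bytes: 114240 / 8 = 14280 bytes.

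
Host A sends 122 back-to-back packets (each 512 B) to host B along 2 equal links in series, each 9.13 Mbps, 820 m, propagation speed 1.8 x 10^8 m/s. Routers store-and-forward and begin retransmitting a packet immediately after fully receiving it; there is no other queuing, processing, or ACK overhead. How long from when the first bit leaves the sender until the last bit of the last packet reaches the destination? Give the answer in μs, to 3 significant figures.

55200 μs

Per-hop transmission t_tx = L/R = 4096/9130000 = 448.631 μs.
Per-hop propagation t_prop = 820/180000000 = 4.55556 μs.
Pipeline fill: first packet needs 2·t_tx to clear all hops; remaining 121 packets each add one t_tx.
Total = (2+122-1)·t_tx + 2·t_prop = 123·448.631 + 2·4.55556 = 55200 μs.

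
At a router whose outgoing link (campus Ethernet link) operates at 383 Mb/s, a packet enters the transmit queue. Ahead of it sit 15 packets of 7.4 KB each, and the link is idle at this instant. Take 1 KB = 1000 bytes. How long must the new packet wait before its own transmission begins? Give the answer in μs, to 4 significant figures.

Each queued packet: L/R = 59200/383000000 = 154.569 μs.
15 queued → 2318.54 μs.
Queuing delay = 2319 μs.

2319 μs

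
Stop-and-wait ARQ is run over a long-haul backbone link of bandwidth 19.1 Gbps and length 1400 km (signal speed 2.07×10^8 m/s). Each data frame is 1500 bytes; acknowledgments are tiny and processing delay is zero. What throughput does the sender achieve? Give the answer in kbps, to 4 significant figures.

t_tx = L/R = 12000/19100000000 = 6.28272e-07 s.
t_prop = 1400000/2.07e+08 = 0.00676329 s; RTT = 0.0135266 s.
Cycle = t_tx + RTT = 0.0135272 s.
Throughput = L / cycle = 12000 / 0.0135272 = 887.1 kbps.

887.1 kbps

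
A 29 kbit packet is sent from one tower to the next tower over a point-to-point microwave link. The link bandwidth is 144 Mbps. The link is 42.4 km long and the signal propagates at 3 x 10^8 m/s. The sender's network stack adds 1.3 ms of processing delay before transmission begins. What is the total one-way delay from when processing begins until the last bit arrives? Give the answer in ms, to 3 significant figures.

L = 29000 bits.
Transmission delay = L/R = 29000 / 144000000 = 0.201389 ms.
Propagation delay = d/s = 42400 m / 300000000 m/s = 0.141333 ms.
Plus processing delay 1.3 ms = 1.3 ms.
Total = 1.64 ms.

1.64 ms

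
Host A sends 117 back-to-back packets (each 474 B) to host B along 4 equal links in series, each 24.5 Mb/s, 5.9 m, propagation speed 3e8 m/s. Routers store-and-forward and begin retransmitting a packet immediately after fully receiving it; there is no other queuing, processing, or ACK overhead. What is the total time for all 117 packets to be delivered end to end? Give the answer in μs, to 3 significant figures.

Per-hop transmission t_tx = L/R = 3792/24500000 = 154.776 μs.
Per-hop propagation t_prop = 5.9/300000000 = 0.0196667 μs.
Pipeline fill: first packet needs 4·t_tx to clear all hops; remaining 116 packets each add one t_tx.
Total = (4+117-1)·t_tx + 4·t_prop = 120·154.776 + 4·0.0196667 = 18600 μs.

18600 μs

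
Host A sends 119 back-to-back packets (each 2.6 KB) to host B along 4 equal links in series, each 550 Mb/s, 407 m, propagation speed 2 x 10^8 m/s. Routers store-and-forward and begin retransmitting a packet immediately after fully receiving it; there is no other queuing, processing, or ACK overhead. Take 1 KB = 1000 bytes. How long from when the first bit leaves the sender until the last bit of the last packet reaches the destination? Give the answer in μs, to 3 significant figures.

Per-hop transmission t_tx = L/R = 20800/550000000 = 37.8182 μs.
Per-hop propagation t_prop = 407/200000000 = 2.035 μs.
Pipeline fill: first packet needs 4·t_tx to clear all hops; remaining 118 packets each add one t_tx.
Total = (4+119-1)·t_tx + 4·t_prop = 122·37.8182 + 4·2.035 = 4620 μs.

4620 μs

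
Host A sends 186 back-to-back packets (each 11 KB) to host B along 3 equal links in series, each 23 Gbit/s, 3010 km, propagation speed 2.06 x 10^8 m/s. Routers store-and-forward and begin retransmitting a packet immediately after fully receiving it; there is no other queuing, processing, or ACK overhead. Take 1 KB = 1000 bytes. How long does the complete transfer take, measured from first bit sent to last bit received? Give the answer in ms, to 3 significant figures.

44.6 ms

Per-hop transmission t_tx = L/R = 88000/23000000000 = 0.00382609 ms.
Per-hop propagation t_prop = 3010000/206000000 = 14.6117 ms.
Pipeline fill: first packet needs 3·t_tx to clear all hops; remaining 185 packets each add one t_tx.
Total = (3+186-1)·t_tx + 3·t_prop = 188·0.00382609 + 3·14.6117 = 44.6 ms.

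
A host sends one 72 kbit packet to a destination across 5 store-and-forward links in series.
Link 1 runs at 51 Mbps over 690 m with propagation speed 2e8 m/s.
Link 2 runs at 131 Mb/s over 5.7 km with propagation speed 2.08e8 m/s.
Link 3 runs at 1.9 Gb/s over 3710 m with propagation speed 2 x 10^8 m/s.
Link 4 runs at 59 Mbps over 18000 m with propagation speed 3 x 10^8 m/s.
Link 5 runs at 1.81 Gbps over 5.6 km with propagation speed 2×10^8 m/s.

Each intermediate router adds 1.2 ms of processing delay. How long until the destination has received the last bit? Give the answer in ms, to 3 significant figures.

L = 72000 bits.
Transmission delays (L/R per hop): 1.41176, 0.549618, 0.0378947, 1.22034, 0.039779 ms; sum = 3.2594 ms.
Propagation delays (d/s per hop): 0.00345, 0.0274038, 0.01855, 0.06, 0.028 ms; sum = 0.137404 ms.
Processing at 4 router(s): 4 × 1.2 ms = 4.8 ms.
End-to-end = 8.20 ms.

8.20 ms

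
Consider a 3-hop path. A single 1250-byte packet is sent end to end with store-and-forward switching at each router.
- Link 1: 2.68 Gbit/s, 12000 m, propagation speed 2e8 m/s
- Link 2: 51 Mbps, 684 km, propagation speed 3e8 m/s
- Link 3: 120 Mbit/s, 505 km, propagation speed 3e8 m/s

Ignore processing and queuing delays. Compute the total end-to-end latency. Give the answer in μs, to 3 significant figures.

4310 μs

L = 1250 × 8 = 10000 bits.
Transmission delays (L/R per hop): 3.73134, 196.078, 83.3333 μs; sum = 283.143 μs.
Propagation delays (d/s per hop): 60, 2280, 1683.33 μs; sum = 4023.33 μs.
End-to-end = 4310 μs.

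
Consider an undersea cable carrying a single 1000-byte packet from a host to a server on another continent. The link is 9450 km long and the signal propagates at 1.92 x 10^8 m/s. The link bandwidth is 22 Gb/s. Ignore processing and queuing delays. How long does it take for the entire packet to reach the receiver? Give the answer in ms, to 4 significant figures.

49.22 ms

L = 1000 × 8 = 8000 bits.
Transmission delay = L/R = 8000 / 22000000000 = 0.000363636 ms.
Propagation delay = d/s = 9450000 m / 192000000 m/s = 49.2188 ms.
Total = 49.22 ms.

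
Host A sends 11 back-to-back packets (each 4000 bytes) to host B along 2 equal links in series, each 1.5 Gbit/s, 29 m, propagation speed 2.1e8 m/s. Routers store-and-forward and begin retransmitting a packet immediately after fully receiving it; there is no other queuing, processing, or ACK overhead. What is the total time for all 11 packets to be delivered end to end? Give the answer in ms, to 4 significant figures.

Per-hop transmission t_tx = L/R = 32000/1500000000 = 0.0213333 ms.
Per-hop propagation t_prop = 29/210000000 = 0.000138095 ms.
Pipeline fill: first packet needs 2·t_tx to clear all hops; remaining 10 packets each add one t_tx.
Total = (2+11-1)·t_tx + 2·t_prop = 12·0.0213333 + 2·0.000138095 = 0.2563 ms.

0.2563 ms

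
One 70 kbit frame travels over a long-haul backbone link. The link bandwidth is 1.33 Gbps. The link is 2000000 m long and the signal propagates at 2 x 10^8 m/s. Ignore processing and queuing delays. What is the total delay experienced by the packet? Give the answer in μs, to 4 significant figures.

10050 μs

L = 70000 bits.
Transmission delay = L/R = 70000 / 1330000000 = 52.6316 μs.
Propagation delay = d/s = 2000000 m / 200000000 m/s = 10000 μs.
Total = 10050 μs.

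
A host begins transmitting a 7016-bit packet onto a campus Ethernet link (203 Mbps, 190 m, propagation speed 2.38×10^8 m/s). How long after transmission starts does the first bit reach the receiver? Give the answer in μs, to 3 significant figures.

First bit experiences only propagation delay: d/s = 190/238000000 = 0.798 μs.

0.798 μs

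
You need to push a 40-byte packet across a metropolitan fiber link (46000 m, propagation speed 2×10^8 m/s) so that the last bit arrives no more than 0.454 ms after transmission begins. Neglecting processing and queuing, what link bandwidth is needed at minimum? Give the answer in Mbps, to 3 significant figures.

1.43 Mbps

L = 320 bits.
Propagation delay = 46000 / 200000000 = 0.23 ms.
Transmission budget = 0.454 − 0.23 = 0.224 ms.
R ≥ L / t_tx = 320 bits / 0.000224 s = 1.43 Mbps.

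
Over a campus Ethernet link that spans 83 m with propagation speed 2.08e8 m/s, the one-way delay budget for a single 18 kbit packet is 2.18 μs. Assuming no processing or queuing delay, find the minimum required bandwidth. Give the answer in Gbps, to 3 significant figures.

10.1 Gbps

Propagation delay = 83 / 208000000 = 0.399038 μs.
Transmission budget = 2.18 − 0.399038 = 1.78096 μs.
R ≥ L / t_tx = 18000 bits / 1.78096e-06 s = 10.1 Gbps.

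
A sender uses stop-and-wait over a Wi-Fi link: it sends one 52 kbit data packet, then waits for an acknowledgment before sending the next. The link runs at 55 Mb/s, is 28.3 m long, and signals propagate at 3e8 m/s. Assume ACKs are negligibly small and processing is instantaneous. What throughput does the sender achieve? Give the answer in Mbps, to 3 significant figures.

55.0 Mbps

t_tx = L/R = 52000/55000000 = 0.000945455 s.
t_prop = 28.3/300000000 = 9.43333e-08 s; RTT = 1.88667e-07 s.
Cycle = t_tx + RTT = 0.000945643 s.
Throughput = L / cycle = 52000 / 0.000945643 = 55.0 Mbps.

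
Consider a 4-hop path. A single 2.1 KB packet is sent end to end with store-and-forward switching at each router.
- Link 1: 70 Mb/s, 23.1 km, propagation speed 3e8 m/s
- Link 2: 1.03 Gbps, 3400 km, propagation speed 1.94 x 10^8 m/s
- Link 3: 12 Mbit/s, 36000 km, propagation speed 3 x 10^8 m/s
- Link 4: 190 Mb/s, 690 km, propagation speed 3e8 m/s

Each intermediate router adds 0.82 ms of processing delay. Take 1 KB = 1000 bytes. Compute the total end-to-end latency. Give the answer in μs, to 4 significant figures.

L = 16800 bits.
Transmission delays (L/R per hop): 240, 16.3107, 1400, 88.4211 μs; sum = 1744.73 μs.
Propagation delays (d/s per hop): 77, 17525.8, 120000, 2300 μs; sum = 139903 μs.
Processing at 3 router(s): 3 × 0.82 ms = 2460 μs.
End-to-end = 144100 μs.

144100 μs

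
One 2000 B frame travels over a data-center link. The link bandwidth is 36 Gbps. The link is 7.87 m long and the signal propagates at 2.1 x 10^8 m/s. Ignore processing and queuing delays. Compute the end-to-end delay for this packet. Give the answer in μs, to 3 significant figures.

0.482 μs

L = 2000 × 8 = 16000 bits.
Transmission delay = L/R = 16000 / 36000000000 = 0.444444 μs.
Propagation delay = d/s = 7.87 m / 210000000 m/s = 0.0374762 μs.
Total = 0.482 μs.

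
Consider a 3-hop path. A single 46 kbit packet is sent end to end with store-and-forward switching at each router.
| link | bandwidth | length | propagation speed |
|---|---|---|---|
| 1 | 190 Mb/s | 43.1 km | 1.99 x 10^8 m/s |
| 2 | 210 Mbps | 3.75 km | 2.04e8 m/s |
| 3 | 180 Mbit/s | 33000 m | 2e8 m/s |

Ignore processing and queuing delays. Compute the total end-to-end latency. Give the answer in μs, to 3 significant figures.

L = 46000 bits.
Transmission delays (L/R per hop): 242.105, 219.048, 255.556 μs; sum = 716.708 μs.
Propagation delays (d/s per hop): 216.583, 18.3824, 165 μs; sum = 399.965 μs.
End-to-end = 1120 μs.

1120 μs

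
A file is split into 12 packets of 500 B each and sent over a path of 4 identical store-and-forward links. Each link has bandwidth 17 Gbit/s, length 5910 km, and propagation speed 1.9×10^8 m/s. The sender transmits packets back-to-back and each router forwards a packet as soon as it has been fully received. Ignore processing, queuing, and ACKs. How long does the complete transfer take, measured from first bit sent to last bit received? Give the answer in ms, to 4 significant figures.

124.4 ms

Per-hop transmission t_tx = L/R = 4000/17000000000 = 0.000235294 ms.
Per-hop propagation t_prop = 5910000/190000000 = 31.1053 ms.
Pipeline fill: first packet needs 4·t_tx to clear all hops; remaining 11 packets each add one t_tx.
Total = (4+12-1)·t_tx + 4·t_prop = 15·0.000235294 + 4·31.1053 = 124.4 ms.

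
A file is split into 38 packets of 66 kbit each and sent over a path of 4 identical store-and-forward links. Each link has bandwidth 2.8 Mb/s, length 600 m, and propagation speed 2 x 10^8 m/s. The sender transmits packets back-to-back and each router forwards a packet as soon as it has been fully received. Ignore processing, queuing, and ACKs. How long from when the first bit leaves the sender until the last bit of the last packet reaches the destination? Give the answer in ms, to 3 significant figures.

966 ms

Per-hop transmission t_tx = L/R = 66000/2800000 = 23.5714 ms.
Per-hop propagation t_prop = 600/200000000 = 0.003 ms.
Pipeline fill: first packet needs 4·t_tx to clear all hops; remaining 37 packets each add one t_tx.
Total = (4+38-1)·t_tx + 4·t_prop = 41·23.5714 + 4·0.003 = 966 ms.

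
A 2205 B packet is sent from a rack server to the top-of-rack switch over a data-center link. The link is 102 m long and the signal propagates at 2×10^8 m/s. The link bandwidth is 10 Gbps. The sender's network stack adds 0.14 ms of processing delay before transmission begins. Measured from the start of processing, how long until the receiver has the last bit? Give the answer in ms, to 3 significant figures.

L = 2205 × 8 = 17640 bits.
Transmission delay = L/R = 17640 / 10000000000 = 0.001764 ms.
Propagation delay = d/s = 102 m / 200000000 m/s = 0.00051 ms.
Plus processing delay 0.14 ms = 0.14 ms.
Total = 0.142 ms.

0.142 ms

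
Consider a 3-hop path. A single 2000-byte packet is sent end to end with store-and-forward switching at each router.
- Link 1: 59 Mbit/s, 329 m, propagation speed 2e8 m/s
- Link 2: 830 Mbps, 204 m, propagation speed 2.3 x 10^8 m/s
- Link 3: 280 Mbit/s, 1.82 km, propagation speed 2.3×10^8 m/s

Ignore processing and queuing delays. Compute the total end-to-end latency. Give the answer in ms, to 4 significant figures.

L = 2000 × 8 = 16000 bits.
Transmission delays (L/R per hop): 0.271186, 0.0192771, 0.0571429 ms; sum = 0.347606 ms.
Propagation delays (d/s per hop): 0.001645, 0.000886957, 0.00791304 ms; sum = 0.010445 ms.
End-to-end = 0.3581 ms.

0.3581 ms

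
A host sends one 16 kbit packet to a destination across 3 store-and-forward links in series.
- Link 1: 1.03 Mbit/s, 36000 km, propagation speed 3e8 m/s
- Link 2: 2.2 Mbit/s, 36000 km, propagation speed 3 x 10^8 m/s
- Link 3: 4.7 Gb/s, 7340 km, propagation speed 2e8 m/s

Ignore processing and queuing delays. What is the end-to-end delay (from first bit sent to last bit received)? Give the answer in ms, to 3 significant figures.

300 ms

L = 16000 bits.
Transmission delays (L/R per hop): 15.534, 7.27273, 0.00340426 ms; sum = 22.8101 ms.
Propagation delays (d/s per hop): 120, 120, 36.7 ms; sum = 276.7 ms.
End-to-end = 300 ms.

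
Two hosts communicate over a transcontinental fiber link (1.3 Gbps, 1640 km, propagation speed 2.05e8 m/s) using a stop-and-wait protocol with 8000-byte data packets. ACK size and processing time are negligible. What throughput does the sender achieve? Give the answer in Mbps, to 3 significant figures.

3.99 Mbps

t_tx = L/R = 64000/1300000000 = 4.92308e-05 s.
t_prop = 1640000/2.05e+08 = 0.008 s; RTT = 0.016 s.
Cycle = t_tx + RTT = 0.0160492 s.
Throughput = L / cycle = 64000 / 0.0160492 = 3.99 Mbps.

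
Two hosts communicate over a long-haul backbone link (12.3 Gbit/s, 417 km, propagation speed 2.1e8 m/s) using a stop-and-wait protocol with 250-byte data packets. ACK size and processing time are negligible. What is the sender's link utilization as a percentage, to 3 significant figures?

t_tx = L/R = 2000/12300000000 = 1.62602e-07 s.
t_prop = 417000/210000000 = 0.00198571 s; RTT = 0.00397143 s.
Cycle = t_tx + RTT = 0.00397159 s.
Utilization = t_tx / cycle = 1.62602e-07/0.00397159 = 0.00409 %.

0.00409 %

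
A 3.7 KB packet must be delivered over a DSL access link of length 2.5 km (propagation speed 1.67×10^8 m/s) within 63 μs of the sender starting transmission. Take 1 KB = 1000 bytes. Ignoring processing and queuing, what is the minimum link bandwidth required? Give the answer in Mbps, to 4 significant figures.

L = 29600 bits.
Propagation delay = 2500 / 167000000 = 14.9701 μs.
Transmission budget = 63 − 14.9701 = 48.0299 μs.
R ≥ L / t_tx = 29600 bits / 4.80299e-05 s = 616.3 Mbps.

616.3 Mbps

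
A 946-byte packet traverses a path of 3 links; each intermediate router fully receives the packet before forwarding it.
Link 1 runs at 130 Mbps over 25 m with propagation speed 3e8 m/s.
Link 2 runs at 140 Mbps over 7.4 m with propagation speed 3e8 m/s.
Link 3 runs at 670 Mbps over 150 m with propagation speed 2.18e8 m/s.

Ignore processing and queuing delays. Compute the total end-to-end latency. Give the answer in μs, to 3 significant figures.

124 μs

L = 946 × 8 = 7568 bits.
Transmission delays (L/R per hop): 58.2154, 54.0571, 11.2955 μs; sum = 123.568 μs.
Propagation delays (d/s per hop): 0.0833333, 0.0246667, 0.688073 μs; sum = 0.796073 μs.
End-to-end = 124 μs.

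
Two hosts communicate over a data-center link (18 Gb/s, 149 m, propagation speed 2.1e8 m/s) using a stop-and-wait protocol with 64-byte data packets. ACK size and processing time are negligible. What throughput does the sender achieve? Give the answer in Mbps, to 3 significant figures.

354 Mbps

t_tx = L/R = 512/18000000000 = 2.84444e-08 s.
t_prop = 149/210000000 = 7.09524e-07 s; RTT = 1.41905e-06 s.
Cycle = t_tx + RTT = 1.44749e-06 s.
Throughput = L / cycle = 512 / 1.44749e-06 = 354 Mbps.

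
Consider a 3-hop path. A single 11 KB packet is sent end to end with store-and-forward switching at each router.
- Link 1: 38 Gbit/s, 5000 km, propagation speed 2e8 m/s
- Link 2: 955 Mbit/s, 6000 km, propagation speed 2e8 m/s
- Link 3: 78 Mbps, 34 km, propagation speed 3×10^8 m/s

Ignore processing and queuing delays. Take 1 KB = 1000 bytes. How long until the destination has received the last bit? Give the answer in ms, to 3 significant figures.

56.3 ms

L = 88000 bits.
Transmission delays (L/R per hop): 0.00231579, 0.0921466, 1.12821 ms; sum = 1.22267 ms.
Propagation delays (d/s per hop): 25, 30, 0.113333 ms; sum = 55.1133 ms.
End-to-end = 56.3 ms.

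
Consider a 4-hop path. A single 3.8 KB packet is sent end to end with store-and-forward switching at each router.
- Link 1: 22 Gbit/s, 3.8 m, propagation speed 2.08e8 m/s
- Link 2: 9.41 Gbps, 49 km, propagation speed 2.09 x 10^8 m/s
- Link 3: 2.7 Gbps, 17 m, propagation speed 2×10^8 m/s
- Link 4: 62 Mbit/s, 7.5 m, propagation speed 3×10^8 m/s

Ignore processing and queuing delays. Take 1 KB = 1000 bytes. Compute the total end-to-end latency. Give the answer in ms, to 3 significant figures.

0.741 ms

L = 30400 bits.
Transmission delays (L/R per hop): 0.00138182, 0.00323061, 0.0112593, 0.490323 ms; sum = 0.506194 ms.
Propagation delays (d/s per hop): 1.82692e-05, 0.23445, 8.5e-05, 2.5e-05 ms; sum = 0.234578 ms.
End-to-end = 0.741 ms.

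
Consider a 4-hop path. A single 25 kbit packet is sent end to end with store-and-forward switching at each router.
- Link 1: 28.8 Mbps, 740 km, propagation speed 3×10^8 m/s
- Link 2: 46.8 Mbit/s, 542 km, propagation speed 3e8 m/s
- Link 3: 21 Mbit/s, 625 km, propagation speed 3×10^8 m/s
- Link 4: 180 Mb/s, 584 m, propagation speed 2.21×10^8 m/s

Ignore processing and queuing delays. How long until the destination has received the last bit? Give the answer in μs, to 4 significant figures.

L = 25000 bits.
Transmission delays (L/R per hop): 868.056, 534.188, 1190.48, 138.889 μs; sum = 2731.61 μs.
Propagation delays (d/s per hop): 2466.67, 1806.67, 2083.33, 2.64253 μs; sum = 6359.31 μs.
End-to-end = 9091 μs.

9091 μs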